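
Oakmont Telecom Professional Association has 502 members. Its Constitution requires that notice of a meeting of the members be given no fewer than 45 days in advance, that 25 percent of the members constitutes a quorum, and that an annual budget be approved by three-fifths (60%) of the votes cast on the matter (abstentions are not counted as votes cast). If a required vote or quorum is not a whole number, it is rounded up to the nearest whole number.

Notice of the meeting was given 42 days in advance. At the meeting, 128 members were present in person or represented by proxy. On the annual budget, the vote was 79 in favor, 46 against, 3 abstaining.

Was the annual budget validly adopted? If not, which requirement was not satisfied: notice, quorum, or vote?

Notice: 42 days given; 45 required. Not satisfied.
Quorum: 25% of 502 = 125.50, rounded up to 126; 128 present. Satisfied.
Vote: requires three-fifths of the votes cast (128 − 3 abstaining = 125); 3/5 of 125 = 75, so 75 needed; 79 in favor. Satisfied.

Invalid — notice requirement not satisfied.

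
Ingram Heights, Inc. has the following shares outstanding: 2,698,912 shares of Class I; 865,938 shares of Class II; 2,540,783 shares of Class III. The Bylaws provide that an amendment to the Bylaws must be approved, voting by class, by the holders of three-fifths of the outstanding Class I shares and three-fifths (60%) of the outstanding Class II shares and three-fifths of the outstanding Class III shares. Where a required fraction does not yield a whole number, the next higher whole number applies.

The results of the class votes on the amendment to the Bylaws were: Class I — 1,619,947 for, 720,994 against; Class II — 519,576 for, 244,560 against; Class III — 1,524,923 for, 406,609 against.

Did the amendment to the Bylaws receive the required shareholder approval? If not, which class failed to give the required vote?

Class I: 3/5 of 2698912 = 1619347.20, rounded up to 1619348; 1,619,348 required, 1,619,947 in favor — approved.
Class II: 3/5 of 865938 = 519562.80, rounded up to 519563; 519,563 required, 519,576 in favor — approved.
Class III: 3/5 of 2540783 = 1524469.80, rounded up to 1524470; 1,524,470 required, 1,524,923 in favor — approved.

Approved — every class gave the required vote.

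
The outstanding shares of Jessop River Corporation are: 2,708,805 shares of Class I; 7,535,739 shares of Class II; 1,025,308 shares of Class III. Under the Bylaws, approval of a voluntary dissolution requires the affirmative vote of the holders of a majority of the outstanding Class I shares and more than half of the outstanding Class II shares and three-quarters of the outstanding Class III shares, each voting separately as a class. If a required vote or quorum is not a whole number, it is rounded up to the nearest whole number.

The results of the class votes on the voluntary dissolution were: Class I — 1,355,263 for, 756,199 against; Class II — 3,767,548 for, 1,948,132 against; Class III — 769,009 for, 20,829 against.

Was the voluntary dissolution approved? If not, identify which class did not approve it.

Not approved — the Class II shares did not give the required vote.

Class I: a majority of 2708805 is 1354403; 1,354,403 required, 1,355,263 in favor — approved.
Class II: a majority of 7535739 is 3767870; 3,767,870 required, 3,767,548 in favor — not approved.
Class III: 3/4 of 1025308 = 768981; 768,981 required, 769,009 in favor — approved.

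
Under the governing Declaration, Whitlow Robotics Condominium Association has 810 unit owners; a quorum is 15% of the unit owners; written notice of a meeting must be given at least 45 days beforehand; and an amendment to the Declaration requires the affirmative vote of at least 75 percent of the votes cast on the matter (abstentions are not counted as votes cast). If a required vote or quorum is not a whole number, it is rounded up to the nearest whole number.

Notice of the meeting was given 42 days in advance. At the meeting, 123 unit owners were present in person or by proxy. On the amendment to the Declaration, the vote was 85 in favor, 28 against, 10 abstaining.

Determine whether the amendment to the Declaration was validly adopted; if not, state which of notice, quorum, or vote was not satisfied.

Notice: 42 days given; 45 required. Not satisfied.
Quorum: 15% of 810 = 121.50, rounded up to 122; 123 present. Satisfied.
Vote: requires three-fourths of the votes cast (123 − 10 abstaining = 113); 3/4 of 113 = 84.75, rounded up to 85, so 85 needed; 85 in favor. Satisfied.

Invalid — notice requirement not satisfied.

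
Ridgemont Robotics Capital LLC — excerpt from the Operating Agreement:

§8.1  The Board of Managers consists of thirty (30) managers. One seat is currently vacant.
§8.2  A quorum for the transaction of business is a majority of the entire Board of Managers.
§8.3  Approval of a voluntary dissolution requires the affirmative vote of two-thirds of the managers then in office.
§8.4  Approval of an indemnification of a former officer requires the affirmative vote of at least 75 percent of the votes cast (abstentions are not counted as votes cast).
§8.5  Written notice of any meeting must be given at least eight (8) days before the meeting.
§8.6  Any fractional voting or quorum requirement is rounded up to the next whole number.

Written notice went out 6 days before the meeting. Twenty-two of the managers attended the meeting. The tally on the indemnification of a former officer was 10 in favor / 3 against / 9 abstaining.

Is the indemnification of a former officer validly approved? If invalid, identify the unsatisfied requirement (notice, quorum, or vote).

Invalid — notice requirement not satisfied.

Notice: 6 days given; 8 required (6 < 8). Not satisfied.
Quorum: 22 present; quorum is 16. Satisfied.
Vote: the indemnification of a former officer requires three-fourths of the votes cast (22 present − 9 abstaining = 13). 3/4 of 13 = 9.75, rounded up to 10, so 10 affirmative votes are needed; 10 voted in favor. Satisfied.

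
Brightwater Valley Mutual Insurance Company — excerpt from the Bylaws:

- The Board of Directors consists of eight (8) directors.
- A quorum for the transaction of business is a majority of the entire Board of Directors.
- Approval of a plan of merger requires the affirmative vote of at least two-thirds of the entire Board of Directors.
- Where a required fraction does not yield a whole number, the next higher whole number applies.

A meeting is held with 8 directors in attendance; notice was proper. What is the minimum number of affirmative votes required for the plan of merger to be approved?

6

The plan of merger requires two-thirds of the entire Board of Directors (8).
2/3 of 8 = 5.33, rounded up to 6.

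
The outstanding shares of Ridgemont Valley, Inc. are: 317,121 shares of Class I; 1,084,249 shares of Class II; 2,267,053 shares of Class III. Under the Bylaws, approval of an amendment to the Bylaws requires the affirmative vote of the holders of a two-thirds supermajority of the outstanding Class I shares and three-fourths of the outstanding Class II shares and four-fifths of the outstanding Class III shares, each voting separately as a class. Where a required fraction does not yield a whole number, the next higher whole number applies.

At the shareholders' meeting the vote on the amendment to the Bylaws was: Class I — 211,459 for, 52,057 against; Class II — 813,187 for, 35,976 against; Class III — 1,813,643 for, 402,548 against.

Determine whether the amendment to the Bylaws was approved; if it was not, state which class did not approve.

Approved — every class gave the required vote.

Class I: 2/3 of 317121 = 211414; 211,414 required, 211,459 in favor — approved.
Class II: 3/4 of 1084249 = 813186.75, rounded up to 813187; 813,187 required, 813,187 in favor — approved.
Class III: 4/5 of 2267053 = 1813642.40, rounded up to 1813643; 1,813,643 required, 1,813,643 in favor — approved.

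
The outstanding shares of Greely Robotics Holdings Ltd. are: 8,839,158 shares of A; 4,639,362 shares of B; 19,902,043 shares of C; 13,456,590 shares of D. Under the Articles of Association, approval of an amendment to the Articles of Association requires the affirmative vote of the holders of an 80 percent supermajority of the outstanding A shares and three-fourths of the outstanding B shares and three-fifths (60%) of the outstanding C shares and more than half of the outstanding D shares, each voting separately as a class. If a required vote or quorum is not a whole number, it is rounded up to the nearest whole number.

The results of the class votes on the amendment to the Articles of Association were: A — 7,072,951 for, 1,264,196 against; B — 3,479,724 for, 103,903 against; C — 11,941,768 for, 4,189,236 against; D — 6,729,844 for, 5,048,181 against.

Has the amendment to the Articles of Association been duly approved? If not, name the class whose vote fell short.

Approved — every class gave the required vote.

A: 4/5 of 8839158 = 7071326.40, rounded up to 7071327; 7,071,327 required, 7,072,951 in favor — approved.
B: 3/4 of 4639362 = 3479521.50, rounded up to 3479522; 3,479,522 required, 3,479,724 in favor — approved.
C: 3/5 of 19902043 = 11941225.80, rounded up to 11941226; 11,941,226 required, 11,941,768 in favor — approved.
D: a majority of 13456590 is 6728296; 6,728,296 required, 6,729,844 in favor — approved.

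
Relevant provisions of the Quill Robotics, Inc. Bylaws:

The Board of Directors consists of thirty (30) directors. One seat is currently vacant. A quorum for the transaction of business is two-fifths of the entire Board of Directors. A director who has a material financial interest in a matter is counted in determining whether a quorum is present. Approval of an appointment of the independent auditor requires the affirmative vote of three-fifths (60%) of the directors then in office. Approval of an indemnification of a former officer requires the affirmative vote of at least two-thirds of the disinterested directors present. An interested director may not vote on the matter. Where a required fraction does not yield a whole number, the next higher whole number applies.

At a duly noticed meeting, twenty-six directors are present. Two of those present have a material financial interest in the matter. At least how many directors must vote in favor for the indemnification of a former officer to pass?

The indemnification of a former officer requires two-thirds of the disinterested directors present (26 − 2 = 24).
2/3 of 24 = 16.

16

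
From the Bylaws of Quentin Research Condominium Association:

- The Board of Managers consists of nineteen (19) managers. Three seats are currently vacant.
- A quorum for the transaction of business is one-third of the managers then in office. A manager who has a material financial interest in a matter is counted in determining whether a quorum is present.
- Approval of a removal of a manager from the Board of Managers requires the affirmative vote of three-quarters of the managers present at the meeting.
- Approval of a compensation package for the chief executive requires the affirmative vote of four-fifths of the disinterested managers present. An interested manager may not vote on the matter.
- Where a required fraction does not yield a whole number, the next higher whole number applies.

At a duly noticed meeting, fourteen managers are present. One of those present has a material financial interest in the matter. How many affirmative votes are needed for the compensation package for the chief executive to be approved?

The compensation package for the chief executive requires four-fifths of the disinterested managers present (14 − 1 = 13).
4/5 of 13 = 10.40, rounded up to 11.

11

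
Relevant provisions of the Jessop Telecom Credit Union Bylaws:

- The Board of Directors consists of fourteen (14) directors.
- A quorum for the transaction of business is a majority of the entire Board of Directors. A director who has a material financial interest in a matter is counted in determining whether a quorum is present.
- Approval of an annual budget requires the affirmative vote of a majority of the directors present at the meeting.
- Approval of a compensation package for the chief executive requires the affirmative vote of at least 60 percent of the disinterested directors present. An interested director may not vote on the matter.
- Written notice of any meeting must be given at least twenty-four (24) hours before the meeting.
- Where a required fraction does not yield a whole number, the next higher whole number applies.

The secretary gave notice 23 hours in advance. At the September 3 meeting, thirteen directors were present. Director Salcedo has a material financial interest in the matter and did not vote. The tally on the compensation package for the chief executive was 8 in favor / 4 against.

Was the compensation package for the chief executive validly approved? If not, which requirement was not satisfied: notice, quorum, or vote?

Invalid — notice requirement not satisfied.

Notice: 23 hours given; 24 required (23 < 24). Not satisfied.
Quorum: 13 present (interested directors count toward quorum); quorum is 8. Satisfied.
Vote: the compensation package for the chief executive requires three-fifths of the disinterested directors present (13 − 1 = 12). 3/5 of 12 = 7.20, rounded up to 8, so 8 affirmative votes are needed; 8 voted in favor. Satisfied.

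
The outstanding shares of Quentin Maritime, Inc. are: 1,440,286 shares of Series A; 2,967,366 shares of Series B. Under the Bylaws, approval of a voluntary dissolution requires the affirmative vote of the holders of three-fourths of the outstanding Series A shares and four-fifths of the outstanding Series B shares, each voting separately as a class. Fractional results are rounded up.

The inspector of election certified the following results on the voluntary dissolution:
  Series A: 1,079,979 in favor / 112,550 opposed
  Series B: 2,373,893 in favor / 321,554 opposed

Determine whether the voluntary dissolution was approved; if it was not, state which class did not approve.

Not approved — the Series A shares did not give the required vote.

Series A: 3/4 of 1440286 = 1080214.50, rounded up to 1080215; 1,080,215 required, 1,079,979 in favor — not approved.
Series B: 4/5 of 2967366 = 2373892.80, rounded up to 2373893; 2,373,893 required, 2,373,893 in favor — approved.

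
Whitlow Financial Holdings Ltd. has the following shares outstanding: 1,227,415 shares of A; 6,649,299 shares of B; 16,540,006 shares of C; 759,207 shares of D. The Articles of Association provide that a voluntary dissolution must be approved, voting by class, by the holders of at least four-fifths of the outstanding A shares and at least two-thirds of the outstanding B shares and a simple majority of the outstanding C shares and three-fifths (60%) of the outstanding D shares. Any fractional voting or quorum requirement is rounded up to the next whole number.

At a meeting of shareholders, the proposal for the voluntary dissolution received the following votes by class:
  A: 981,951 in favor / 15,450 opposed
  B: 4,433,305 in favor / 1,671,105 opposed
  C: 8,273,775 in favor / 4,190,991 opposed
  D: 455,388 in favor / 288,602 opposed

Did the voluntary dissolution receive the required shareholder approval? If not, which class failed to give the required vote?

Not approved — the D shares did not give the required vote.

A: 4/5 of 1227415 = 981932; 981,932 required, 981,951 in favor — approved.
B: 2/3 of 6649299 = 4432866; 4,432,866 required, 4,433,305 in favor — approved.
C: a majority of 16540006 is 8270004; 8,270,004 required, 8,273,775 in favor — approved.
D: 3/5 of 759207 = 455524.20, rounded up to 455525; 455,525 required, 455,388 in favor — not approved.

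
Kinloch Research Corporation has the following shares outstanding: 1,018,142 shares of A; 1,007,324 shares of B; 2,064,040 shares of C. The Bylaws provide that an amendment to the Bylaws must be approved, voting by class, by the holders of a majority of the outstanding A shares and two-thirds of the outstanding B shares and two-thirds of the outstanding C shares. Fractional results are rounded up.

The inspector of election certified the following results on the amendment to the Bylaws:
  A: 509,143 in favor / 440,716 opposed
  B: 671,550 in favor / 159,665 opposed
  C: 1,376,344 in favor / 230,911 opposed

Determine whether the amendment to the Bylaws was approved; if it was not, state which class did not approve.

A: a majority of 1018142 is 509072; 509,072 required, 509,143 in favor — approved.
B: 2/3 of 1007324 = 671549.33, rounded up to 671550; 671,550 required, 671,550 in favor — approved.
C: 2/3 of 2064040 = 1376026.67, rounded up to 1376027; 1,376,027 required, 1,376,344 in favor — approved.

Approved — every class gave the required vote.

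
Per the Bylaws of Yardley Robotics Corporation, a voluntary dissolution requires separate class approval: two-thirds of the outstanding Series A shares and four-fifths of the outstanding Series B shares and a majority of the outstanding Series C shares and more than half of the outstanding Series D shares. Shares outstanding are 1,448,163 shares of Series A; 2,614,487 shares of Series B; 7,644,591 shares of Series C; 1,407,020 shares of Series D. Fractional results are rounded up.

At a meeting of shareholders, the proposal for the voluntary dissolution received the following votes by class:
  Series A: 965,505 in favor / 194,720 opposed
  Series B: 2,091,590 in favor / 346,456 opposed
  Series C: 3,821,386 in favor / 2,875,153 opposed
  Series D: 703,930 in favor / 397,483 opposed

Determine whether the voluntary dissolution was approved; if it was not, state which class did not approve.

Not approved — the Series C shares did not give the required vote.

Series A: 2/3 of 1448163 = 965442; 965,442 required, 965,505 in favor — approved.
Series B: 4/5 of 2614487 = 2091589.60, rounded up to 2091590; 2,091,590 required, 2,091,590 in favor — approved.
Series C: a majority of 7644591 is 3822296; 3,822,296 required, 3,821,386 in favor — not approved.
Series D: a majority of 1407020 is 703511; 703,511 required, 703,930 in favor — approved.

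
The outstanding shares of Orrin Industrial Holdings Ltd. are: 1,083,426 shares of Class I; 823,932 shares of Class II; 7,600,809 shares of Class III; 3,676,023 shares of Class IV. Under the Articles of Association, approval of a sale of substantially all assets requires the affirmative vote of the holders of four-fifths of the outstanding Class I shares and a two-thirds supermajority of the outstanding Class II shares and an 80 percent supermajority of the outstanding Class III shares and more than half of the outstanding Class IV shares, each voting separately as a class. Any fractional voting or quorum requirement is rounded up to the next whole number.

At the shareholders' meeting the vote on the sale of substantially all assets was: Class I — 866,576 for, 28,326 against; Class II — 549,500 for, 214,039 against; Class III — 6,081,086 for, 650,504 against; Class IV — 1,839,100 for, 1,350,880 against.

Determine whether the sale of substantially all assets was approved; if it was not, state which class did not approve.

Class I: 4/5 of 1083426 = 866740.80, rounded up to 866741; 866,741 required, 866,576 in favor — not approved.
Class II: 2/3 of 823932 = 549288; 549,288 required, 549,500 in favor — approved.
Class III: 4/5 of 7600809 = 6080647.20, rounded up to 6080648; 6,080,648 required, 6,081,086 in favor — approved.
Class IV: a majority of 3676023 is 1838012; 1,838,012 required, 1,839,100 in favor — approved.

Not approved — the Class I shares did not give the required vote.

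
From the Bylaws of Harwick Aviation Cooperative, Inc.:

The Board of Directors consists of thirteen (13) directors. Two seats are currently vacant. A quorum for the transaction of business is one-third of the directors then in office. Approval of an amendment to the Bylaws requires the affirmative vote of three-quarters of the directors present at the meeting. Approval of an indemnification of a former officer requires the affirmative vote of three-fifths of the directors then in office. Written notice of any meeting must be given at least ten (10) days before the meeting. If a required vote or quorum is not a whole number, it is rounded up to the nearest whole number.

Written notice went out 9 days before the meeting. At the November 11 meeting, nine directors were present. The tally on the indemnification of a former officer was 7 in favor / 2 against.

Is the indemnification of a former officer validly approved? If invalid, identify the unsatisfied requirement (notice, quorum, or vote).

Notice: 9 days given; 10 required (9 < 10). Not satisfied.
Quorum: 9 present; quorum is 4. Satisfied.
Vote: the indemnification of a former officer requires three-fifths of the directors then in office (11). 3/5 of 11 = 6.60, rounded up to 7, so 7 affirmative votes are needed; 7 voted in favor. Satisfied.

Invalid — notice requirement not satisfied.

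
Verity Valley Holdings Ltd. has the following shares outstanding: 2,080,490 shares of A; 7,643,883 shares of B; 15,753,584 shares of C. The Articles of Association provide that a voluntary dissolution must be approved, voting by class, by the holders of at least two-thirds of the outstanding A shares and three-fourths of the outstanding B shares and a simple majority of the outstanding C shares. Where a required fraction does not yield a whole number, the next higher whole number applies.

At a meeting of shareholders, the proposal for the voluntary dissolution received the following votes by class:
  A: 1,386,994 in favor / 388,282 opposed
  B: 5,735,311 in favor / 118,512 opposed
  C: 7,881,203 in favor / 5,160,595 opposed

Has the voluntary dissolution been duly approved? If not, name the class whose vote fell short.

Approved — every class gave the required vote.

A: 2/3 of 2080490 = 1386993.33, rounded up to 1386994; 1,386,994 required, 1,386,994 in favor — approved.
B: 3/4 of 7643883 = 5732912.25, rounded up to 5732913; 5,732,913 required, 5,735,311 in favor — approved.
C: a majority of 15753584 is 7876793; 7,876,793 required, 7,881,203 in favor — approved.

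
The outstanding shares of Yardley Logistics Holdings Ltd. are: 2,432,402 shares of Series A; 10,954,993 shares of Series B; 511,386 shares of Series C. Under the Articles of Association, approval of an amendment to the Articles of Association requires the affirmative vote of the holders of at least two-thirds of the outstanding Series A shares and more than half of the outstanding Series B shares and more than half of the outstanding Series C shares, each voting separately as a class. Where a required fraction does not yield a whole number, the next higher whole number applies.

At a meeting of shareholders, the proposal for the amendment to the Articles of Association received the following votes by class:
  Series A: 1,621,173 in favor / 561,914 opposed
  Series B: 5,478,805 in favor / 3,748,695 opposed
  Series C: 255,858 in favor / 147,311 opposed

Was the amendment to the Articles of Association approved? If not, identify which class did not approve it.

Series A: 2/3 of 2432402 = 1621601.33, rounded up to 1621602; 1,621,602 required, 1,621,173 in favor — not approved.
Series B: a majority of 10954993 is 5477497; 5,477,497 required, 5,478,805 in favor — approved.
Series C: a majority of 511386 is 255694; 255,694 required, 255,858 in favor — approved.

Not approved — the Series A shares did not give the required vote.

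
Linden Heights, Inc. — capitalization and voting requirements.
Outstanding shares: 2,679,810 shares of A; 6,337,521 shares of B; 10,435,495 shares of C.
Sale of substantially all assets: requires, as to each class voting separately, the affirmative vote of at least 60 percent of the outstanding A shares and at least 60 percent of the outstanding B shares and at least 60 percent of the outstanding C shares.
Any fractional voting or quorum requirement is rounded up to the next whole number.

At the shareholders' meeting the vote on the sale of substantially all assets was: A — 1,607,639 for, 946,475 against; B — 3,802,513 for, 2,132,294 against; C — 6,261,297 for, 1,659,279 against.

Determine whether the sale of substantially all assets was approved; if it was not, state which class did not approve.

Not approved — the A shares did not give the required vote.

A: 3/5 of 2679810 = 1607886; 1,607,886 required, 1,607,639 in favor — not approved.
B: 3/5 of 6337521 = 3802512.60, rounded up to 3802513; 3,802,513 required, 3,802,513 in favor — approved.
C: 3/5 of 10435495 = 6261297; 6,261,297 required, 6,261,297 in favor — approved.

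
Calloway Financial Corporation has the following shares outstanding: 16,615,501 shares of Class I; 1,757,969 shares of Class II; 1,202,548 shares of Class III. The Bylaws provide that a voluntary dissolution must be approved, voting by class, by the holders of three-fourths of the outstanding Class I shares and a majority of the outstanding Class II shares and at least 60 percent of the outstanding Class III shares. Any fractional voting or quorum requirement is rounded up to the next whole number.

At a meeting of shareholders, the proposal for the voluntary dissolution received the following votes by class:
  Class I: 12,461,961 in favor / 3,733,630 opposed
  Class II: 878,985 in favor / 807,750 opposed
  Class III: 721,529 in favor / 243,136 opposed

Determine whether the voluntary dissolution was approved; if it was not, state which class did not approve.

Approved — every class gave the required vote.

Class I: 3/4 of 16615501 = 12461625.75, rounded up to 12461626; 12,461,626 required, 12,461,961 in favor — approved.
Class II: a majority of 1757969 is 878985; 878,985 required, 878,985 in favor — approved.
Class III: 3/5 of 1202548 = 721528.80, rounded up to 721529; 721,529 required, 721,529 in favor — approved.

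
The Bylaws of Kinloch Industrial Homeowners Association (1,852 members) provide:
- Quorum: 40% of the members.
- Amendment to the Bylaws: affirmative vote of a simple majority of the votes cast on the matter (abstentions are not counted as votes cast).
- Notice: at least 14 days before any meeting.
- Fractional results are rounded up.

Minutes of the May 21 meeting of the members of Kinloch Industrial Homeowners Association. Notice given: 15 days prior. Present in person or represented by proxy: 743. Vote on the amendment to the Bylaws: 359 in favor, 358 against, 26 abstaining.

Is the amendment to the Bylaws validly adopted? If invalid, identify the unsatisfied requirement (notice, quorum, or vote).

Valid — all requirements satisfied.

Notice: 15 days given; 14 required. Satisfied.
Quorum: 40% of 1,852 = 740.80, rounded up to 741; 743 present. Satisfied.
Vote: requires a majority of the votes cast (743 − 26 abstaining = 717); a majority of 717 is 359, so 359 needed; 359 in favor. Satisfied.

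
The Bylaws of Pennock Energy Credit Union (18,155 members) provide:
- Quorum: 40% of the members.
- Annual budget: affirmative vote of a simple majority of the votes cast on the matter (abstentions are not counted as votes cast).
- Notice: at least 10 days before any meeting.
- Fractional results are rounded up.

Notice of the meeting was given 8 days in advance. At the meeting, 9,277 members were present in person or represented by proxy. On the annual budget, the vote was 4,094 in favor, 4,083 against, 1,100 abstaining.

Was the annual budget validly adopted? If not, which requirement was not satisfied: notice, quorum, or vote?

Invalid — notice requirement not satisfied.

Notice: 8 days given; 10 required. Not satisfied.
Quorum: 40% of 18,155 = 7,262; 9,277 present. Satisfied.
Vote: requires a majority of the votes cast (9,277 − 1,100 abstaining = 8,177); a majority of 8177 is 4089, so 4,089 needed; 4,094 in favor. Satisfied.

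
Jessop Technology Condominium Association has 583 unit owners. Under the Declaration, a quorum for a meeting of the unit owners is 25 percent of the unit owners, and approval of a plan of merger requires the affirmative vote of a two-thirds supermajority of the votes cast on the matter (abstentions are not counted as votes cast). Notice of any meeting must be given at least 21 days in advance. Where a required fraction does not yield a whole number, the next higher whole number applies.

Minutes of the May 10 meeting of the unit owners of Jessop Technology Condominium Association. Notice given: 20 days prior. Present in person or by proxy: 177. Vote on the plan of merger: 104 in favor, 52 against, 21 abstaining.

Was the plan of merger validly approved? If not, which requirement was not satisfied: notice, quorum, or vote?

Notice: 20 days given; 21 required. Not satisfied.
Quorum: 25% of 583 = 145.75, rounded up to 146; 177 present. Satisfied.
Vote: requires two-thirds of the votes cast (177 − 21 abstaining = 156); 2/3 of 156 = 104, so 104 needed; 104 in favor. Satisfied.

Invalid — notice requirement not satisfied.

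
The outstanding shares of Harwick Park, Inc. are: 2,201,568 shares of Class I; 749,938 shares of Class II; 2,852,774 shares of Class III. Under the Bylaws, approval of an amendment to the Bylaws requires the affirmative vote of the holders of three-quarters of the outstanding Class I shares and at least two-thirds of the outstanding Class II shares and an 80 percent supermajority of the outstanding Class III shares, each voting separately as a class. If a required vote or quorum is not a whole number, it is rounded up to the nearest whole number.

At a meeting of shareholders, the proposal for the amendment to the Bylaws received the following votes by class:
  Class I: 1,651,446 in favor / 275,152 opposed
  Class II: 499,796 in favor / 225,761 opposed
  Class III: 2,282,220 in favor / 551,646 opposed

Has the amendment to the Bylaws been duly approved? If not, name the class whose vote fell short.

Class I: 3/4 of 2201568 = 1651176; 1,651,176 required, 1,651,446 in favor — approved.
Class II: 2/3 of 749938 = 499958.67, rounded up to 499959; 499,959 required, 499,796 in favor — not approved.
Class III: 4/5 of 2852774 = 2282219.20, rounded up to 2282220; 2,282,220 required, 2,282,220 in favor — approved.

Not approved — the Class II shares did not give the required vote.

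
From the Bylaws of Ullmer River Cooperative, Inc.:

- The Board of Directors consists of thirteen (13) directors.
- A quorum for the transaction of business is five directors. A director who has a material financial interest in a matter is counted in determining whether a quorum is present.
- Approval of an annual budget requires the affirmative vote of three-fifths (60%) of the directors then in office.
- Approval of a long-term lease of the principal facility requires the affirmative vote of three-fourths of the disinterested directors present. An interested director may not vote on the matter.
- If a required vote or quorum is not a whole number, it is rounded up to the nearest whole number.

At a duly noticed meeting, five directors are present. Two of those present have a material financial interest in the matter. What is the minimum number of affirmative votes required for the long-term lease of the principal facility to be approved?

The long-term lease of the principal facility requires three-fourths of the disinterested directors present (5 − 2 = 3).
3/4 of 3 = 2.25, rounded up to 3.

3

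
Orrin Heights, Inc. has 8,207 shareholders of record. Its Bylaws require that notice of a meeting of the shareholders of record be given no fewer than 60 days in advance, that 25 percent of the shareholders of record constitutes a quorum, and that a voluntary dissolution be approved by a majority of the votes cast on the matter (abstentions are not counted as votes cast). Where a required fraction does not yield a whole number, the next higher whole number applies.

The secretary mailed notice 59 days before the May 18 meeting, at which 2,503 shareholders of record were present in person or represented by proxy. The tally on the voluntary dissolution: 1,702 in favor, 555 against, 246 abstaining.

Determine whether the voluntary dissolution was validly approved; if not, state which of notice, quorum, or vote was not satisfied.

Invalid — notice requirement not satisfied.

Notice: 59 days given; 60 required. Not satisfied.
Quorum: 25% of 8,207 = 2,051.75, rounded up to 2,052; 2,503 present. Satisfied.
Vote: requires a majority of the votes cast (2,503 − 246 abstaining = 2,257); a majority of 2257 is 1129, so 1,129 needed; 1,702 in favor. Satisfied.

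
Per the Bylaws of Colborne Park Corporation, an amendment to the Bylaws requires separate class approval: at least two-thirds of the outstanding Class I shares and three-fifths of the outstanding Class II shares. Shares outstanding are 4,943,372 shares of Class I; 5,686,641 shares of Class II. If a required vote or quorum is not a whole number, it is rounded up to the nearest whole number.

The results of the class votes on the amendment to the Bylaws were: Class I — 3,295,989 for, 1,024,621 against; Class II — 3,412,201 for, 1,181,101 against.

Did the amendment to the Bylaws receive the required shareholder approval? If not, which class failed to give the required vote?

Approved — every class gave the required vote.

Class I: 2/3 of 4943372 = 3295581.33, rounded up to 3295582; 3,295,582 required, 3,295,989 in favor — approved.
Class II: 3/5 of 5686641 = 3411984.60, rounded up to 3411985; 3,411,985 required, 3,412,201 in favor — approved.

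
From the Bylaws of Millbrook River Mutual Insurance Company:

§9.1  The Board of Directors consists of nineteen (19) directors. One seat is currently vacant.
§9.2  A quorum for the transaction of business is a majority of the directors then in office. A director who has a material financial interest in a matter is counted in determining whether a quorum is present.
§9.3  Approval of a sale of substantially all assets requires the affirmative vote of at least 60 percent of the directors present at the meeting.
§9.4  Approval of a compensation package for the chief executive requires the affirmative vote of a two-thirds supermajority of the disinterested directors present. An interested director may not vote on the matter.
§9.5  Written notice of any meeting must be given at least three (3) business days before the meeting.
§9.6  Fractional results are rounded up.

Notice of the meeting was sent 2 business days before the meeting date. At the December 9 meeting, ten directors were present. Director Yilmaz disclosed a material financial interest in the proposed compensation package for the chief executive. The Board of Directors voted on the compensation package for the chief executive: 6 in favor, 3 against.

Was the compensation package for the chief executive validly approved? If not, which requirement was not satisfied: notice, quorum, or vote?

Notice: 2 business days given; 3 required (2 < 3). Not satisfied.
Quorum: 10 present (interested directors count toward quorum); quorum is 10. Satisfied.
Vote: the compensation package for the chief executive requires two-thirds of the disinterested directors present (10 − 1 = 9). 2/3 of 9 = 6, so 6 affirmative votes are needed; 6 voted in favor. Satisfied.

Invalid — notice requirement not satisfied.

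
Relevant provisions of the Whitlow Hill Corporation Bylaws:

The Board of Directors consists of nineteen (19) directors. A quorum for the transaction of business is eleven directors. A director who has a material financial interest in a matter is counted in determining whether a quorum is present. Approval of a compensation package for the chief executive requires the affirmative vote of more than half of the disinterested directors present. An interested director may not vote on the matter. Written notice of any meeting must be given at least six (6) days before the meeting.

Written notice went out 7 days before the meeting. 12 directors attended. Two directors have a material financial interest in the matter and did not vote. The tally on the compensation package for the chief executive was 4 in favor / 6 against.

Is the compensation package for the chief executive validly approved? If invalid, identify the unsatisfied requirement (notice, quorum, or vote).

Invalid — vote requirement not satisfied.

Notice: 7 days given; 6 required (7 ≥ 6). Satisfied.
Quorum: 12 present (interested directors count toward quorum); quorum is 11. Satisfied.
Vote: the compensation package for the chief executive requires a majority of the disinterested directors present (12 − 2 = 10). A majority of 10 is 6, so 6 affirmative votes are needed; 4 voted in favor. Not satisfied.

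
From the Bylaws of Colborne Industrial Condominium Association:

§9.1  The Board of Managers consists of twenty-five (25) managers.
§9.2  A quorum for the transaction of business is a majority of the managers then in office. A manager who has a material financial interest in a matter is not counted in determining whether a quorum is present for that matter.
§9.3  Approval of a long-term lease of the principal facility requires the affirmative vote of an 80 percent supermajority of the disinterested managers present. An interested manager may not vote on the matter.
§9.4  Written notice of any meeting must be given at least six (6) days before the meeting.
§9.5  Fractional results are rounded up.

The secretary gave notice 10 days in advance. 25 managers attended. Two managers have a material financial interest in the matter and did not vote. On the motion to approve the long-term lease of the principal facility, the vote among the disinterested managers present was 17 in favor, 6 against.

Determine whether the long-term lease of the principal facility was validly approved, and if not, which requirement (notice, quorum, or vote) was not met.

Invalid — vote requirement not satisfied.

Notice: 10 days given; 6 required (10 ≥ 6). Satisfied.
Quorum: 25 present, but the 2 interested managers do not count, leaving 23. Quorum is 13. Satisfied.
Vote: the long-term lease of the principal facility requires four-fifths of the disinterested managers present (25 − 2 = 23). 4/5 of 23 = 18.40, rounded up to 19, so 19 affirmative votes are needed; 17 voted in favor. Not satisfied.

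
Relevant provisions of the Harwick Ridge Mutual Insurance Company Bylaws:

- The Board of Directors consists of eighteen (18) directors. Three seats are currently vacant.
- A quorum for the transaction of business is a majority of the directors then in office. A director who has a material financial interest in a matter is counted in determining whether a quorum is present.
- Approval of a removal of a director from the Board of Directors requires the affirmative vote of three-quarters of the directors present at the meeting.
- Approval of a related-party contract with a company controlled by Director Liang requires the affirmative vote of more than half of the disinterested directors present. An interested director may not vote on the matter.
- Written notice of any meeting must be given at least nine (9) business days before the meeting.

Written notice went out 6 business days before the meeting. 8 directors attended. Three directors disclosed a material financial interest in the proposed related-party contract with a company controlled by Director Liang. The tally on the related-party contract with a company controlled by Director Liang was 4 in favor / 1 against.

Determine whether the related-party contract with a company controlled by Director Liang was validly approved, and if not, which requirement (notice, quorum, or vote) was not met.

Notice: 6 business days given; 9 required (6 < 9). Not satisfied.
Quorum: 8 present (interested directors count toward quorum); quorum is 8. Satisfied.
Vote: the related-party contract with a company controlled by Director Liang requires a majority of the disinterested directors present (8 − 3 = 5). A majority of 5 is 3, so 3 affirmative votes are needed; 4 voted in favor. Satisfied.

Invalid — notice requirement not satisfied.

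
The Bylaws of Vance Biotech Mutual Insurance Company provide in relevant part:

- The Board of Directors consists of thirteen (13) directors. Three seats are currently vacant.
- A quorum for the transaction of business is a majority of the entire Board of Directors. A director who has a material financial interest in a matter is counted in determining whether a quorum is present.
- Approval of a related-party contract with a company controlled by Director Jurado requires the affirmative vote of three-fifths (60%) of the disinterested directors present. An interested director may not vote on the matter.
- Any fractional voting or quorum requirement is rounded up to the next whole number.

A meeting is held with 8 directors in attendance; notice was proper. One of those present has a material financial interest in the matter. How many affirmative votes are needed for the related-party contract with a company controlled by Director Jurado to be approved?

The related-party contract with a company controlled by Director Jurado requires three-fifths of the disinterested directors present (8 − 1 = 7).
3/5 of 7 = 4.20, rounded up to 5.

5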